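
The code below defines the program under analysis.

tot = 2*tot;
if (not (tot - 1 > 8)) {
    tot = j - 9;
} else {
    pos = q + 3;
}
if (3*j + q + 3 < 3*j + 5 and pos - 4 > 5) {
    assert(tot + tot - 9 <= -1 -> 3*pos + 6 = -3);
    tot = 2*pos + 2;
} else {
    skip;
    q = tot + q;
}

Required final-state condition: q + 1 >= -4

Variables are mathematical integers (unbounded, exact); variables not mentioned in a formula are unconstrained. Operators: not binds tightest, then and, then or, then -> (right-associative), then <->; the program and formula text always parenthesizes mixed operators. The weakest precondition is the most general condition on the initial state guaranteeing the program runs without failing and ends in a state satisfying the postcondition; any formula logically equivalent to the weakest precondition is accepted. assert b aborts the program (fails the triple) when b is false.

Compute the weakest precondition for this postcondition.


Working backward. After the program, the postcondition q + 1 >= -4 must hold; in canonical form it is q >= -5.
Then branch requires (2*tot <= 8 -> 3*pos = -9) and q >= -5; else branch requires q + tot >= -5.
Before the if: ((q < 2 and pos > 9) -> ((2*tot <= 8 -> 3*pos = -9) and q >= -5)) and ((not (q < 2 and pos > 9)) -> q + tot >= -5)
Then branch requires ((q < 2 and pos > 9) -> ((2*j <= 26 -> 3*pos = -9) and q >= -5)) and ((not (q < 2 and pos > 9)) -> j + q >= 4); else branch requires ((q < 2 and q > 6) -> ((2*tot <= 8 -> 3*q = -18) and q >= -5)) and ((not (q < 2 and q > 6)) -> q + tot >= -5).
Before the if: ((not (tot > 9)) -> (((q < 2 and pos > 9) -> ((2*j <= 26 -> 3*pos = -9) and q >= -5)) and ((not (q < 2 and pos > 9)) -> j + q >= 4))) and (tot > 9 -> (((q < 2 and q > 6) -> ((2*tot <= 8 -> 3*q = -18) and q >= -5)) and ((not (q < 2 and q > 6)) -> q + tot >= -5)))
Before tot := 2*tot: ((not (2*tot > 9)) -> (((q < 2 and pos > 9) -> ((2*j <= 26 -> 3*pos = -9) and q >= -5)) and ((not (q < 2 and pos > 9)) -> j + q >= 4))) and (2*tot > 9 -> (((q < 2 and q > 6) -> ((4*tot <= 8 -> 3*q = -18) and q >= -5)) and ((not (q < 2 and q > 6)) -> q + 2*tot >= -5)))
Answer: WP = ((not (2*tot > 9)) -> (((q < 2 and pos > 9) -> ((2*j <= 26 -> 3*pos = -9) and q >= -5)) and ((not (q < 2 and pos > 9)) -> j + q >= 4))) and (2*tot > 9 -> (((q < 2 and q > 6) -> ((4*tot <= 8 -> 3*q = -18) and q >= -5)) and ((not (q < 2 and q > 6)) -> q + 2*tot >= -5)))


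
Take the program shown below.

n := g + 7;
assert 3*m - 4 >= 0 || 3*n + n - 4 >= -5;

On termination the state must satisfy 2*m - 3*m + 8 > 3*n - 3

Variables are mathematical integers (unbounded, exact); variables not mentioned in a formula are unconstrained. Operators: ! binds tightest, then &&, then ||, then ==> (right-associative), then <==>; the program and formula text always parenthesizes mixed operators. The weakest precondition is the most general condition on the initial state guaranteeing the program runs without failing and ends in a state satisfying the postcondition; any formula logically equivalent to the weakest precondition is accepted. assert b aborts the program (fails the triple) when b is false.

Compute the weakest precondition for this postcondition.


Working backward. After the program, the postcondition 2*m - 3*m + 8 > 3*n - 3 must hold; in canonical form it is m + 3*n < 11.
Before assert 3*m - 4 >= 0 || 3*n + n - 4 >= -5: (3*m >= 4 || 4*n >= -1) && m + 3*n < 11
Before n := g + 7: (3*m >= 4 || 4*g >= -29) && 3*g + m < -10
Answer: WP = (3*m >= 4 || 4*g >= -29) && 3*g + m < -10


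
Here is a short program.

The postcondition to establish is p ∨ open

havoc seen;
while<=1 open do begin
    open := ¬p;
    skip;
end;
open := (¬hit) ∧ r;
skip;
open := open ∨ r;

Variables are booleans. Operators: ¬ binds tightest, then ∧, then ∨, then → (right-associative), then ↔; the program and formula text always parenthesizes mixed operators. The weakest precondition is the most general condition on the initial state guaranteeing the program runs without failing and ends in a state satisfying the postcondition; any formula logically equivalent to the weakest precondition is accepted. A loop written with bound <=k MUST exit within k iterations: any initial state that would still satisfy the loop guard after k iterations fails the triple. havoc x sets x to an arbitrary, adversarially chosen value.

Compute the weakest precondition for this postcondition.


Working backward. After the program, p ∨ open must hold.
Before open := open ∨ r: p ∨ open ∨ r
Before skip: p ∨ open ∨ r
Before open := (¬hit) ∧ r: p ∨ ((¬hit) ∧ r) ∨ r
Before the loop (bound <=1), unroll the exhaustion recursion (WP_0 = exit-now case; WP_j = one more guarded iteration, up to j = 1):
  WP_0: (¬open) ∧ (p ∨ ((¬hit) ∧ r) ∨ r)
  WP_1: (open → (p ∧ (p ∨ ((¬hit) ∧ r) ∨ r))) ∧ ((¬open) → (p ∨ ((¬hit) ∧ r) ∨ r))
So before the loop: (open → (p ∧ (p ∨ ((¬hit) ∧ r) ∨ r))) ∧ ((¬open) → (p ∨ ((¬hit) ∧ r) ∨ r))
Before havoc seen: (open → (p ∧ (p ∨ ((¬hit) ∧ r) ∨ r))) ∧ ((¬open) → (p ∨ ((¬hit) ∧ r) ∨ r))
Answer: WP = (open → (p ∧ (p ∨ ((¬hit) ∧ r) ∨ r))) ∧ ((¬open) → (p ∨ ((¬hit) ∧ r) ∨ r))


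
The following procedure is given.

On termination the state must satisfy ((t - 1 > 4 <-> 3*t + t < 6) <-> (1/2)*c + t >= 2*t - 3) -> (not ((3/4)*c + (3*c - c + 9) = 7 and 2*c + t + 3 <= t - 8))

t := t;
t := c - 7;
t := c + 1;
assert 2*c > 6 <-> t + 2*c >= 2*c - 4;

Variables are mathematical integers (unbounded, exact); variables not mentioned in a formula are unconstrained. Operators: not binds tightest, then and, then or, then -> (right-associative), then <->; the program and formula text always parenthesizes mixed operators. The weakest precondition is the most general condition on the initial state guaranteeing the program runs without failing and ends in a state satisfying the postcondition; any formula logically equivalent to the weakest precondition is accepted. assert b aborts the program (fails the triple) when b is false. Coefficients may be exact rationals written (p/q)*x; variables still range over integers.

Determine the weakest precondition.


Working backward. After the program, the postcondition ((t - 1 > 4 <-> 3*t + t < 6) <-> (1/2)*c + t >= 2*t - 3) -> (not ((3/4)*c + (3*c - c + 9) = 7 and 2*c + t + 3 <= t - 8)) must hold; in canonical form it is ((t > 5 <-> 4*t < 6) <-> (1/2)*c >= t - 3) -> (not ((11/4)*c = -2 and 2*c <= -11)).
Before assert 2*c > 6 <-> t + 2*c >= 2*c - 4: (2*c > 6 <-> t >= -4) and (((t > 5 <-> 4*t < 6) <-> (1/2)*c >= t - 3) -> (not ((11/4)*c = -2 and 2*c <= -11)))
Before t := c + 1: (2*c > 6 <-> c >= -5) and (((c > 4 <-> 4*c < 2) <-> (1/2)*c <= 2) -> (not ((11/4)*c = -2 and 2*c <= -11)))
Before t := c - 7: (2*c > 6 <-> c >= -5) and (((c > 4 <-> 4*c < 2) <-> (1/2)*c <= 2) -> (not ((11/4)*c = -2 and 2*c <= -11)))
Before t := t: (2*c > 6 <-> c >= -5) and (((c > 4 <-> 4*c < 2) <-> (1/2)*c <= 2) -> (not ((11/4)*c = -2 and 2*c <= -11)))
Answer: WP = (2*c > 6 <-> c >= -5) and (((c > 4 <-> 4*c < 2) <-> (1/2)*c <= 2) -> (not ((11/4)*c = -2 and 2*c <= -11)))


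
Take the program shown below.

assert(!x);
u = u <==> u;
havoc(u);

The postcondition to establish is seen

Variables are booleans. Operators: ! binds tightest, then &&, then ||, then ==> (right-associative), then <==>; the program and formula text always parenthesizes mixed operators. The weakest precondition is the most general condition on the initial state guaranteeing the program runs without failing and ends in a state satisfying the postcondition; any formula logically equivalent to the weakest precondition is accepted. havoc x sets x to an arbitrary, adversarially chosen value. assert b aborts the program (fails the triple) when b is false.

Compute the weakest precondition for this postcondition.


Working backward. After the program, seen must hold.
Before havoc u: seen
Before u := u <==> u: seen
Before assert !x: (!x) && seen
Answer: WP = (!x) && seen


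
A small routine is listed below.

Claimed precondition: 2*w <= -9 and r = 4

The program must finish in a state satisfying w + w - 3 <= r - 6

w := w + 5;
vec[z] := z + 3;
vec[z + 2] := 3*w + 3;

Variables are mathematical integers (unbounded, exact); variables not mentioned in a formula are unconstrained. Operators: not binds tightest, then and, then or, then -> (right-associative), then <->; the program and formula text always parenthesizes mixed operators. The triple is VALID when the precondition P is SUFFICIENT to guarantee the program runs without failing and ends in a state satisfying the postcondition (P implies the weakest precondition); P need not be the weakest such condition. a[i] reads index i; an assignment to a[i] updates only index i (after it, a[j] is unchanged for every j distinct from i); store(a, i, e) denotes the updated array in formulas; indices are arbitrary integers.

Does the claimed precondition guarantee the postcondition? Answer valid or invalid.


Working backward. After the program, the postcondition w + w - 3 <= r - 6 must hold; in canonical form it is 2*w <= r - 3.
Before vec[z + 2] := 3*w + 3: 2*w <= r - 3
Before vec[z] := z + 3: 2*w <= r - 3
Before w := w + 5: 2*w <= r - 13
The weakest precondition is 2*w <= r - 13.
Check whether 2*w <= -9 and r = 4 implies it.
Every state satisfying the precondition satisfies the weakest precondition: the implication holds.
Answer: valid


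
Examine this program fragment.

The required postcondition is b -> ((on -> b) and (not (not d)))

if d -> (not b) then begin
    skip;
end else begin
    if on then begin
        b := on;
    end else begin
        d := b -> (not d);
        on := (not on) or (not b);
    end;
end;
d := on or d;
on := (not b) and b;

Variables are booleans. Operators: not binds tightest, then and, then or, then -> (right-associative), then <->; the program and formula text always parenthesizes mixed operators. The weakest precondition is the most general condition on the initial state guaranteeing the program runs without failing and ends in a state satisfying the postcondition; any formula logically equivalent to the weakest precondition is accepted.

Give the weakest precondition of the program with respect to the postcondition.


Working backward. After the program, the postcondition b -> ((on -> b) and (not (not d))) must hold; in canonical form it is b -> ((on -> b) and d).
Before on := (not b) and b: b -> d
Before d := on or d: b -> (on or d)
Then branch requires b -> (on or d); else branch requires (on -> (on -> (on or d))) and ((not on) -> (b -> ((not on) or (not b) or (b -> (not d))))).
Before the if: ((d -> (not b)) -> (b -> (on or d))) and ((not (d -> (not b))) -> ((on -> (on -> (on or d))) and ((not on) -> (b -> ((not on) or (not b) or (b -> (not d)))))))
Answer: WP = ((d -> (not b)) -> (b -> (on or d))) and ((not (d -> (not b))) -> ((on -> (on -> (on or d))) and ((not on) -> (b -> ((not on) or (not b) or (b -> (not d)))))))


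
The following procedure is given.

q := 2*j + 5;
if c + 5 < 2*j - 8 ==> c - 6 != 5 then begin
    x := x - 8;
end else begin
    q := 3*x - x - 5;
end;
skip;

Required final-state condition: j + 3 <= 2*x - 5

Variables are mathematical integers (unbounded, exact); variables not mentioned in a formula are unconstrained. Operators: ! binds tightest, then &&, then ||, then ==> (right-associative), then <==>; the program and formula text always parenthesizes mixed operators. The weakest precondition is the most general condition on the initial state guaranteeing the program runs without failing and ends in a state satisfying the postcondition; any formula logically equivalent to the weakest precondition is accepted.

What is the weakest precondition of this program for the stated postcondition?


Working backward. After the program, the postcondition j + 3 <= 2*x - 5 must hold; in canonical form it is j <= 2*x - 8.
Before skip: j <= 2*x - 8
Then branch requires j <= 2*x - 24; else branch requires j <= 2*x - 8.
Before the if: ((c < 2*j - 13 ==> c != 11) ==> j <= 2*x - 24) && ((!(c < 2*j - 13 ==> c != 11)) ==> j <= 2*x - 8)
Before q := 2*j + 5: ((c < 2*j - 13 ==> c != 11) ==> j <= 2*x - 24) && ((!(c < 2*j - 13 ==> c != 11)) ==> j <= 2*x - 8)
Answer: WP = ((c < 2*j - 13 ==> c != 11) ==> j <= 2*x - 24) && ((!(c < 2*j - 13 ==> c != 11)) ==> j <= 2*x - 8)


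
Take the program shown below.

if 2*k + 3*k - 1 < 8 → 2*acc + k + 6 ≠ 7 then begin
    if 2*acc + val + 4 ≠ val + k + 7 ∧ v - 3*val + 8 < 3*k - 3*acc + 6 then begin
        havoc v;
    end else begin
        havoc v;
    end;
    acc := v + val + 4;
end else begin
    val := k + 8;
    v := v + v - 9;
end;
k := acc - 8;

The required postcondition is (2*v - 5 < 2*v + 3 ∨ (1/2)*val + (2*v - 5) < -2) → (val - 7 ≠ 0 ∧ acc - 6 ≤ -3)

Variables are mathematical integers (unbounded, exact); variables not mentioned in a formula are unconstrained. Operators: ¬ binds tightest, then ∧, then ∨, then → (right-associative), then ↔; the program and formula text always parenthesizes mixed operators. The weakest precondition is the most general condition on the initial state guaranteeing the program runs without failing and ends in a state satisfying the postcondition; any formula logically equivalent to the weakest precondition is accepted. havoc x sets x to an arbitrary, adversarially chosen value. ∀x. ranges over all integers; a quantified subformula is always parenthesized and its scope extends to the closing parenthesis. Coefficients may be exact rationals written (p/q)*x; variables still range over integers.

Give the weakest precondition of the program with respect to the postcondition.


Working backward. After the program, the postcondition (2*v - 5 < 2*v + 3 ∨ (1/2)*val + (2*v - 5) < -2) → (val - 7 ≠ 0 ∧ acc - 6 ≤ -3) must hold; in canonical form it is val ≠ 7 ∧ acc ≤ 3.
Before k := acc - 8: val ≠ 7 ∧ acc ≤ 3
Then branch requires ((2*acc ≠ k + 3 ∧ 3*acc + v < 3*k + 3*val - 2) → (∀v_1. (val ≠ 7 ∧ v_1 + val ≤ -1))) ∧ ((¬(2*acc ≠ k + 3 ∧ 3*acc + v < 3*k + 3*val - 2)) → (∀v_1. (val ≠ 7 ∧ v_1 + val ≤ -1))); else branch requires k ≠ -1 ∧ acc ≤ 3.
Before the if: ((5*k < 9 → 2*acc + k ≠ 1) → (((2*acc ≠ k + 3 ∧ 3*acc + v < 3*k + 3*val - 2) → (∀v_1. (val ≠ 7 ∧ v_1 + val ≤ -1))) ∧ ((¬(2*acc ≠ k + 3 ∧ 3*acc + v < 3*k + 3*val - 2)) → (∀v_1. (val ≠ 7 ∧ v_1 + val ≤ -1))))) ∧ ((¬(5*k < 9 → 2*acc + k ≠ 1)) → (k ≠ -1 ∧ acc ≤ 3))
Answer: WP = ((5*k < 9 → 2*acc + k ≠ 1) → (((2*acc ≠ k + 3 ∧ 3*acc + v < 3*k + 3*val - 2) → (∀v_1. (val ≠ 7 ∧ v_1 + val ≤ -1))) ∧ ((¬(2*acc ≠ k + 3 ∧ 3*acc + v < 3*k + 3*val - 2)) → (∀v_1. (val ≠ 7 ∧ v_1 + val ≤ -1))))) ∧ ((¬(5*k < 9 → 2*acc + k ≠ 1)) → (k ≠ -1 ∧ acc ≤ 3))


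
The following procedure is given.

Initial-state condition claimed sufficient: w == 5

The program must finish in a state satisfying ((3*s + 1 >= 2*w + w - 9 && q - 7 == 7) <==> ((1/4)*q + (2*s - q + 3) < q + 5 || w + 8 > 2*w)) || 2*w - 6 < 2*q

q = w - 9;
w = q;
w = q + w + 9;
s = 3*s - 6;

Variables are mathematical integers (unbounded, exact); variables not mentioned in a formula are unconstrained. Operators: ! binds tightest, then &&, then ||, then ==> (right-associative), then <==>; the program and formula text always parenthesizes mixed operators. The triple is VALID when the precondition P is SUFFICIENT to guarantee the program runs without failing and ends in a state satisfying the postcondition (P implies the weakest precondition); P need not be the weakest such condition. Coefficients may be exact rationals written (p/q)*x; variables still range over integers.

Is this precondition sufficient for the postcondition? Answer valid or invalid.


Working backward. After the program, the postcondition ((3*s + 1 >= 2*w + w - 9 && q - 7 == 7) <==> ((1/4)*q + (2*s - q + 3) < q + 5 || w + 8 > 2*w)) || 2*w - 6 < 2*q must hold; in canonical form it is ((3*s >= 3*w - 10 && q == 14) <==> (2*s < (7/4)*q + 2 || w < 8)) || 2*w < 2*q + 6.
Before s := 3*s - 6: ((9*s >= 3*w + 8 && q == 14) <==> (6*s < (7/4)*q + 14 || w < 8)) || 2*w < 2*q + 6
Before w := q + w + 9: ((9*s >= 3*q + 3*w + 35 && q == 14) <==> (6*s < (7/4)*q + 14 || q + w < -1)) || 2*w < -12
Before w := q: ((9*s >= 6*q + 35 && q == 14) <==> (6*s < (7/4)*q + 14 || 2*q < -1)) || 2*q < -12
Before q := w - 9: ((9*s >= 6*w - 19 && w == 23) <==> (6*s < (7/4)*w - 7/4 || 2*w < 17)) || 2*w < 6
The weakest precondition is ((9*s >= 6*w - 19 && w == 23) <==> (6*s < (7/4)*w - 7/4 || 2*w < 17)) || 2*w < 6.
Check whether w == 5 implies it.
Countermodel: at the initial state s = 0, w = 5, the precondition holds but the weakest precondition fails.
Answer: invalid


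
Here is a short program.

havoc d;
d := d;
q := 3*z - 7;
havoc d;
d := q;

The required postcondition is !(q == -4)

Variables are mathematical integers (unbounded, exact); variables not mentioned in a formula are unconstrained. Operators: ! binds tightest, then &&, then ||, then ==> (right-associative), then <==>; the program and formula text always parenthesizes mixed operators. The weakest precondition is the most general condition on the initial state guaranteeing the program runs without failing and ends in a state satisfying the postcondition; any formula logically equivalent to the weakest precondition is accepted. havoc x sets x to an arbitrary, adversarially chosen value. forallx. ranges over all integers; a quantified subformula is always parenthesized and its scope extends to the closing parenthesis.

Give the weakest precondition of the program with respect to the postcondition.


Working backward. After the program, !(q == -4) must hold.
Before d := q: !(q == -4)
Before havoc d: !(q == -4)
Before q := 3*z - 7: !(3*z == 3)
Before d := d: !(3*z == 3)
Before havoc d: !(3*z == 3)
Answer: WP = !(3*z == 3)


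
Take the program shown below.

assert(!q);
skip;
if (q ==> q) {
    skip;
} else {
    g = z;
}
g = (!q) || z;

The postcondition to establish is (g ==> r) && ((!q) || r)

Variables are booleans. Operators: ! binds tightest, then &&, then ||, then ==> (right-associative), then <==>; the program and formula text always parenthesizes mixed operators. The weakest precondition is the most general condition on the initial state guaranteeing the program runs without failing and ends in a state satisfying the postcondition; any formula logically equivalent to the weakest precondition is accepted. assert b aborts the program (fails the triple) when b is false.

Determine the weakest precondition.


Working backward. After the program, (g ==> r) && ((!q) || r) must hold.
Before g := (!q) || z: (((!q) || z) ==> r) && ((!q) || r)
Then branch requires (((!q) || z) ==> r) && ((!q) || r); else branch requires (((!q) || z) ==> r) && ((!q) || r).
Before the if: (((!q) || z) ==> r) && ((!q) || r)
Before skip: (((!q) || z) ==> r) && ((!q) || r)
Before assert !q: (!q) && (((!q) || z) ==> r) && ((!q) || r)
Answer: WP = (!q) && (((!q) || z) ==> r) && ((!q) || r)


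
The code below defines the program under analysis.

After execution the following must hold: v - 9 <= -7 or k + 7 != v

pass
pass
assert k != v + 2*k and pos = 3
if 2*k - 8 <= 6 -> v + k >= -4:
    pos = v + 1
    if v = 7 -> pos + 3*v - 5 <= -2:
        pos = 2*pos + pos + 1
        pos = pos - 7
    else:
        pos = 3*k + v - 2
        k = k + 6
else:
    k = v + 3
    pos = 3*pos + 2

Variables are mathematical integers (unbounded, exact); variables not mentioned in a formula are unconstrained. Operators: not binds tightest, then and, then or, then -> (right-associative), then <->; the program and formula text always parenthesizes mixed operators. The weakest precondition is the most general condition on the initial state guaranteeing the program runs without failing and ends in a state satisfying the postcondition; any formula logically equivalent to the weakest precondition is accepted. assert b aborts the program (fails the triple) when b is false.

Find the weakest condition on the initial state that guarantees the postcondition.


Working backward. After the program, the postcondition v - 9 <= -7 or k + 7 != v must hold; in canonical form it is v <= 2 or k != v - 7.
Then branch requires ((v = 7 -> 4*v <= 2) -> (v <= 2 or k != v - 7)) and ((not (v = 7 -> 4*v <= 2)) -> (v <= 2 or k != v - 13)); else branch requires true.
Before the if: (2*k <= 14 -> k + v >= -4) -> (((v = 7 -> 4*v <= 2) -> (v <= 2 or k != v - 7)) and ((not (v = 7 -> 4*v <= 2)) -> (v <= 2 or k != v - 13)))
Before assert k != v + 2*k and pos = 3: k + v != 0 and pos = 3 and ((2*k <= 14 -> k + v >= -4) -> (((v = 7 -> 4*v <= 2) -> (v <= 2 or k != v - 7)) and ((not (v = 7 -> 4*v <= 2)) -> (v <= 2 or k != v - 13))))
Before skip: k + v != 0 and pos = 3 and ((2*k <= 14 -> k + v >= -4) -> (((v = 7 -> 4*v <= 2) -> (v <= 2 or k != v - 7)) and ((not (v = 7 -> 4*v <= 2)) -> (v <= 2 or k != v - 13))))
Before skip: k + v != 0 and pos = 3 and ((2*k <= 14 -> k + v >= -4) -> (((v = 7 -> 4*v <= 2) -> (v <= 2 or k != v - 7)) and ((not (v = 7 -> 4*v <= 2)) -> (v <= 2 or k != v - 13))))
Answer: WP = k + v != 0 and pos = 3 and ((2*k <= 14 -> k + v >= -4) -> (((v = 7 -> 4*v <= 2) -> (v <= 2 or k != v - 7)) and ((not (v = 7 -> 4*v <= 2)) -> (v <= 2 or k != v - 13))))


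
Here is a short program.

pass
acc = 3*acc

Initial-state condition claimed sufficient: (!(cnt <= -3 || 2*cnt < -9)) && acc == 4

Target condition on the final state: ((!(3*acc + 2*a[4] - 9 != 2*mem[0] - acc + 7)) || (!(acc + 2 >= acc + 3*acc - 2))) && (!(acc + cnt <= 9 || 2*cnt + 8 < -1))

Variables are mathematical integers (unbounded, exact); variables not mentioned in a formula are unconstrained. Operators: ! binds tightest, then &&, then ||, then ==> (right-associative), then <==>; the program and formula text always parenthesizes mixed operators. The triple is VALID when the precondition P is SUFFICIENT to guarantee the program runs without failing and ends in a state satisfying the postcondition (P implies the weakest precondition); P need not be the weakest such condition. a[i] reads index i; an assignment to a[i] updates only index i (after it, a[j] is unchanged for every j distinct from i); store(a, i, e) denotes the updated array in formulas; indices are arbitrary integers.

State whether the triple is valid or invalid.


Working backward. After the program, the postcondition ((!(3*acc + 2*a[4] - 9 != 2*mem[0] - acc + 7)) || (!(acc + 2 >= acc + 3*acc - 2))) && (!(acc + cnt <= 9 || 2*cnt + 8 < -1)) must hold; in canonical form it is ((!(2*a[4] + 4*acc != 2*mem[0] + 16)) || (!(3*acc <= 4))) && (!(acc + cnt <= 9 || 2*cnt < -9)).
Before acc := 3*acc: ((!(2*a[4] + 12*acc != 2*mem[0] + 16)) || (!(9*acc <= 4))) && (!(3*acc + cnt <= 9 || 2*cnt < -9))
Before skip: ((!(2*a[4] + 12*acc != 2*mem[0] + 16)) || (!(9*acc <= 4))) && (!(3*acc + cnt <= 9 || 2*cnt < -9))
The weakest precondition is ((!(2*a[4] + 12*acc != 2*mem[0] + 16)) || (!(9*acc <= 4))) && (!(3*acc + cnt <= 9 || 2*cnt < -9)).
Check whether (!(cnt <= -3 || 2*cnt < -9)) && acc == 4 implies it.
Every state satisfying the precondition satisfies the weakest precondition: the implication holds.
Answer: valid


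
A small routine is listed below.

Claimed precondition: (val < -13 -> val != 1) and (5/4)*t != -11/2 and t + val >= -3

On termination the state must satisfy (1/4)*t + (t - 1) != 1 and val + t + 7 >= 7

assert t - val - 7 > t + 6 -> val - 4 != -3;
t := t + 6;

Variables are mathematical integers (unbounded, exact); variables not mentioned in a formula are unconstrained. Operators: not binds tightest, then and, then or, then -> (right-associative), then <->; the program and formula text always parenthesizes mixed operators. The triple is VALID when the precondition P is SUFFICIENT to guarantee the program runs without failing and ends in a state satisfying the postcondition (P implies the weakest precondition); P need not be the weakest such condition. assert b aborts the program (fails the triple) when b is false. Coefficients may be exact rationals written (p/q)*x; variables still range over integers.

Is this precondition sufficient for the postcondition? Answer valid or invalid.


Working backward. After the program, the postcondition (1/4)*t + (t - 1) != 1 and val + t + 7 >= 7 must hold; in canonical form it is (5/4)*t != 2 and t + val >= 0.
Before t := t + 6: (5/4)*t != -11/2 and t + val >= -6
Before assert t - val - 7 > t + 6 -> val - 4 != -3: (val < -13 -> val != 1) and (5/4)*t != -11/2 and t + val >= -6
The weakest precondition is (val < -13 -> val != 1) and (5/4)*t != -11/2 and t + val >= -6.
Check whether (val < -13 -> val != 1) and (5/4)*t != -11/2 and t + val >= -3 implies it.
Every state satisfying the precondition satisfies the weakest precondition: the implication holds.
Answer: valid


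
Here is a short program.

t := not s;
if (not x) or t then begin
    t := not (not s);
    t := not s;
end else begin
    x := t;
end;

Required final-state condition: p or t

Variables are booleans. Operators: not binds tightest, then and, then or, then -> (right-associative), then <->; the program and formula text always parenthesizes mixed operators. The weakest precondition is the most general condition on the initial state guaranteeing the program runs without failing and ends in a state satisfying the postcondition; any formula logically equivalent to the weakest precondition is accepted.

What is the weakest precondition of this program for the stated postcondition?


Working backward. After the program, p or t must hold.
Then branch requires p or (not s); else branch requires p or t.
Before the if: (((not x) or t) -> (p or (not s))) and ((not ((not x) or t)) -> (p or t))
Before t := not s: (((not x) or (not s)) -> (p or (not s))) and ((not ((not x) or (not s))) -> (p or (not s)))
Answer: WP = (((not x) or (not s)) -> (p or (not s))) and ((not ((not x) or (not s))) -> (p or (not s)))


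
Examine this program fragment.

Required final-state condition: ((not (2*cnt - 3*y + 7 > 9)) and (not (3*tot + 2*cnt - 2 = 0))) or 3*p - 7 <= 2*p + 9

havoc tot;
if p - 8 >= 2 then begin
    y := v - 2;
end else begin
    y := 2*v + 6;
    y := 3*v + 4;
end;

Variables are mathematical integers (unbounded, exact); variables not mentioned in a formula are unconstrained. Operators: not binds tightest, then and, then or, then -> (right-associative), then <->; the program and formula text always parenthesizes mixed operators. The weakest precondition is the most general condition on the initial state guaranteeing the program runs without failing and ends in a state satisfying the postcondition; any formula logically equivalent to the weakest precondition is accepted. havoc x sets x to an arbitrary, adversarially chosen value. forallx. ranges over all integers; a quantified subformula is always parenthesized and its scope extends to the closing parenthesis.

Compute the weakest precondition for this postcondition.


Working backward. After the program, the postcondition ((not (2*cnt - 3*y + 7 > 9)) and (not (3*tot + 2*cnt - 2 = 0))) or 3*p - 7 <= 2*p + 9 must hold; in canonical form it is ((not (2*cnt > 3*y + 2)) and (not (2*cnt + 3*tot = 2))) or p <= 16.
Then branch requires ((not (2*cnt > 3*v - 4)) and (not (2*cnt + 3*tot = 2))) or p <= 16; else branch requires ((not (2*cnt > 9*v + 14)) and (not (2*cnt + 3*tot = 2))) or p <= 16.
Before the if: (p >= 10 -> (((not (2*cnt > 3*v - 4)) and (not (2*cnt + 3*tot = 2))) or p <= 16)) and ((not (p >= 10)) -> (((not (2*cnt > 9*v + 14)) and (not (2*cnt + 3*tot = 2))) or p <= 16))
Before havoc tot: forall tot_1. ((p >= 10 -> (((not (2*cnt > 3*v - 4)) and (not (2*cnt + 3*tot_1 = 2))) or p <= 16)) and ((not (p >= 10)) -> (((not (2*cnt > 9*v + 14)) and (not (2*cnt + 3*tot_1 = 2))) or p <= 16)))
Answer: WP = forall tot_1. ((p >= 10 -> (((not (2*cnt > 3*v - 4)) and (not (2*cnt + 3*tot_1 = 2))) or p <= 16)) and ((not (p >= 10)) -> (((not (2*cnt > 9*v + 14)) and (not (2*cnt + 3*tot_1 = 2))) or p <= 16)))


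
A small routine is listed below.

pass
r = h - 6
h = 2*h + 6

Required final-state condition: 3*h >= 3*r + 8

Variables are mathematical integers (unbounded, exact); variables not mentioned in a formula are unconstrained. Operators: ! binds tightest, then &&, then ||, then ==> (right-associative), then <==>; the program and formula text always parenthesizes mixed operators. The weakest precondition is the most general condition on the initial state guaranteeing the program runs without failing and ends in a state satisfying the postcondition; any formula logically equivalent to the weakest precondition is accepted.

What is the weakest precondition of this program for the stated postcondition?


Working backward. After the program, 3*h >= 3*r + 8 must hold.
Before h := 2*h + 6: 6*h >= 3*r - 10
Before r := h - 6: 3*h >= -28
Before skip: 3*h >= -28
Answer: WP = 3*h >= -28


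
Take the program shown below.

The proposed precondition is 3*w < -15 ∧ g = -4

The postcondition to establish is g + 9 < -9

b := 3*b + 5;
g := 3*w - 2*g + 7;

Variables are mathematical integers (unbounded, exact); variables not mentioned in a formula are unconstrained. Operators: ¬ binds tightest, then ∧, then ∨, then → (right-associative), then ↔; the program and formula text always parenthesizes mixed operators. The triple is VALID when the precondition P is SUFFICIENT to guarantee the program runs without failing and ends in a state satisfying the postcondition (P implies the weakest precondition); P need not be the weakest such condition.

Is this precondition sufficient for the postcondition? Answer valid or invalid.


Working backward. After the program, the postcondition g + 9 < -9 must hold; in canonical form it is g < -18.
Before g := 3*w - 2*g + 7: 3*w < 2*g - 25
Before b := 3*b + 5: 3*w < 2*g - 25
The weakest precondition is 3*w < 2*g - 25.
Check whether 3*w < -15 ∧ g = -4 implies it.
Countermodel: at the initial state g = -4, w = -11, the precondition holds but the weakest precondition fails.
Answer: invalid


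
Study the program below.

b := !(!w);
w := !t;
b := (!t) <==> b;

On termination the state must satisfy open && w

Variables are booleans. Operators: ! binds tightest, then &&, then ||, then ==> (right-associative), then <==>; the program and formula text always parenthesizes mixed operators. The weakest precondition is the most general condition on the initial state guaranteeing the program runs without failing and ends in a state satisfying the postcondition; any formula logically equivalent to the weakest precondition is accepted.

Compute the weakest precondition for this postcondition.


Working backward. After the program, open && w must hold.
Before b := (!t) <==> b: open && w
Before w := !t: open && (!t)
Before b := !(!w): open && (!t)
Answer: WP = open && (!t)


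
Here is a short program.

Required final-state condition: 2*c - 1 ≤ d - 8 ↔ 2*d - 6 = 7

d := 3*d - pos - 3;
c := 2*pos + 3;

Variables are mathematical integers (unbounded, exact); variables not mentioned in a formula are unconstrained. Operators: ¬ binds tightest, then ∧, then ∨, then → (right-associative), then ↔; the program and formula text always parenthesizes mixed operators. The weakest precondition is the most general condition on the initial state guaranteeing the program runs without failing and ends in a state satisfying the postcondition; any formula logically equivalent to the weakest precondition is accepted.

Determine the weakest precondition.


Working backward. After the program, the postcondition 2*c - 1 ≤ d - 8 ↔ 2*d - 6 = 7 must hold; in canonical form it is 2*c ≤ d - 7 ↔ 2*d = 13.
Before c := 2*pos + 3: 4*pos ≤ d - 13 ↔ 2*d = 13
Before d := 3*d - pos - 3: 5*pos ≤ 3*d - 16 ↔ 6*d = 2*pos + 19
Answer: WP = 5*pos ≤ 3*d - 16 ↔ 6*d = 2*pos + 19


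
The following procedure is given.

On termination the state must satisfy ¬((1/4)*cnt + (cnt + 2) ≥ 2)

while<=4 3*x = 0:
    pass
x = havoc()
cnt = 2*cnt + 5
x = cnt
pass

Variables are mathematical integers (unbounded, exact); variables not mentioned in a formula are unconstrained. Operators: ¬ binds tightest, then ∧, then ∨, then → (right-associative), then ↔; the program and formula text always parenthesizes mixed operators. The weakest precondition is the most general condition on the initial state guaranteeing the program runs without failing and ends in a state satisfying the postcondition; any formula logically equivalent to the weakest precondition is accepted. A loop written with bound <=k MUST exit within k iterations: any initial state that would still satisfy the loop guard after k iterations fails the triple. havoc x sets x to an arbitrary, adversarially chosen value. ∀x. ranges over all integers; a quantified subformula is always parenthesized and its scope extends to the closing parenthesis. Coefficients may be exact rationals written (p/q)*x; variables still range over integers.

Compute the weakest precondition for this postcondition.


Working backward. After the program, the postcondition ¬((1/4)*cnt + (cnt + 2) ≥ 2) must hold; in canonical form it is ¬((5/4)*cnt ≥ 0).
Before skip: ¬((5/4)*cnt ≥ 0)
Before x := cnt: ¬((5/4)*cnt ≥ 0)
Before cnt := 2*cnt + 5: ¬((5/2)*cnt ≥ -25/4)
Before havoc x: ¬((5/2)*cnt ≥ -25/4)
Before the loop (bound <=4), unroll the exhaustion recursion (WP_0 = exit-now case; WP_j = one more guarded iteration, up to j = 4):
  WP_0: (¬(3*x = 0)) ∧ (¬((5/2)*cnt ≥ -25/4))
  WP_1: (3*x = 0 → ((¬(3*x = 0)) ∧ (¬((5/2)*cnt ≥ -25/4)))) ∧ ((¬(3*x = 0)) → (¬((5/2)*cnt ≥ -25/4)))
  WP_2: (3*x = 0 → ((3*x = 0 → ((¬(3*x = 0)) ∧ (¬((5/2)*cnt ≥ -25/4)))) ∧ ((¬(3*x = 0)) → (¬((5/2)*cnt ≥ -25/4))))) ∧ ((¬(3*x = 0)) → (¬((5/2)*cnt ≥ -25/4)))
  WP_3: (3*x = 0 → ((3*x = 0 → ((3*x = 0 → ((¬(3*x = 0)) ∧ (¬((5/2)*cnt ≥ -25/4)))) ∧ ((¬(3*x = 0)) → (¬((5/2)*cnt ≥ -25/4))))) ∧ ((¬(3*x = 0)) → (¬((5/2)*cnt ≥ -25/4))))) ∧ ((¬(3*x = 0)) → (¬((5/2)*cnt ≥ -25/4)))
  WP_4: (3*x = 0 → ((3*x = 0 → ((3*x = 0 → ((3*x = 0 → ((¬(3*x = 0)) ∧ (¬((5/2)*cnt ≥ -25/4)))) ∧ ((¬(3*x = 0)) → (¬((5/2)*cnt ≥ -25/4))))) ∧ ((¬(3*x = 0)) → (¬((5/2)*cnt ≥ -25/4))))) ∧ ((¬(3*x = 0)) → (¬((5/2)*cnt ≥ -25/4))))) ∧ ((¬(3*x = 0)) → (¬((5/2)*cnt ≥ -25/4)))
So before the loop: (3*x = 0 → ((3*x = 0 → ((3*x = 0 → ((3*x = 0 → ((¬(3*x = 0)) ∧ (¬((5/2)*cnt ≥ -25/4)))) ∧ ((¬(3*x = 0)) → (¬((5/2)*cnt ≥ -25/4))))) ∧ ((¬(3*x = 0)) → (¬((5/2)*cnt ≥ -25/4))))) ∧ ((¬(3*x = 0)) → (¬((5/2)*cnt ≥ -25/4))))) ∧ ((¬(3*x = 0)) → (¬((5/2)*cnt ≥ -25/4)))
Answer: WP = (3*x = 0 → ((3*x = 0 → ((3*x = 0 → ((3*x = 0 → ((¬(3*x = 0)) ∧ (¬((5/2)*cnt ≥ -25/4)))) ∧ ((¬(3*x = 0)) → (¬((5/2)*cnt ≥ -25/4))))) ∧ ((¬(3*x = 0)) → (¬((5/2)*cnt ≥ -25/4))))) ∧ ((¬(3*x = 0)) → (¬((5/2)*cnt ≥ -25/4))))) ∧ ((¬(3*x = 0)) → (¬((5/2)*cnt ≥ -25/4)))


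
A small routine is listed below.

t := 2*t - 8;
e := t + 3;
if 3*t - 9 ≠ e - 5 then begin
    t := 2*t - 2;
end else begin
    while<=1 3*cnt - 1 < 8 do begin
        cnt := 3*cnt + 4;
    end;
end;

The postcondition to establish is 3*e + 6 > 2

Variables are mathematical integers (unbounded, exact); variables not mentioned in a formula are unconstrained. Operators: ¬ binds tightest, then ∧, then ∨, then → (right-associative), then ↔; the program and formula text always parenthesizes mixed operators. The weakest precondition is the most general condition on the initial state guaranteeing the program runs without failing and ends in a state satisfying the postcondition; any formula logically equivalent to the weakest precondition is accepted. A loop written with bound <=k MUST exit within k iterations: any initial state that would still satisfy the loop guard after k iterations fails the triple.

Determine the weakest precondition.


Working backward. After the program, the postcondition 3*e + 6 > 2 must hold; in canonical form it is 3*e > -4.
Then branch requires 3*e > -4; else branch requires (3*cnt < 9 → ((¬(9*cnt < -3)) ∧ 3*e > -4)) ∧ ((¬(3*cnt < 9)) → 3*e > -4).
Before the if: (3*t ≠ e + 4 → 3*e > -4) ∧ ((¬(3*t ≠ e + 4)) → ((3*cnt < 9 → ((¬(9*cnt < -3)) ∧ 3*e > -4)) ∧ ((¬(3*cnt < 9)) → 3*e > -4)))
Before e := t + 3: (2*t ≠ 7 → 3*t > -13) ∧ ((¬(2*t ≠ 7)) → ((3*cnt < 9 → ((¬(9*cnt < -3)) ∧ 3*t > -13)) ∧ ((¬(3*cnt < 9)) → 3*t > -13)))
Before t := 2*t - 8: (4*t ≠ 23 → 6*t > 11) ∧ ((¬(4*t ≠ 23)) → ((3*cnt < 9 → ((¬(9*cnt < -3)) ∧ 6*t > 11)) ∧ ((¬(3*cnt < 9)) → 6*t > 11)))
Answer: WP = (4*t ≠ 23 → 6*t > 11) ∧ ((¬(4*t ≠ 23)) → ((3*cnt < 9 → ((¬(9*cnt < -3)) ∧ 6*t > 11)) ∧ ((¬(3*cnt < 9)) → 6*t > 11)))


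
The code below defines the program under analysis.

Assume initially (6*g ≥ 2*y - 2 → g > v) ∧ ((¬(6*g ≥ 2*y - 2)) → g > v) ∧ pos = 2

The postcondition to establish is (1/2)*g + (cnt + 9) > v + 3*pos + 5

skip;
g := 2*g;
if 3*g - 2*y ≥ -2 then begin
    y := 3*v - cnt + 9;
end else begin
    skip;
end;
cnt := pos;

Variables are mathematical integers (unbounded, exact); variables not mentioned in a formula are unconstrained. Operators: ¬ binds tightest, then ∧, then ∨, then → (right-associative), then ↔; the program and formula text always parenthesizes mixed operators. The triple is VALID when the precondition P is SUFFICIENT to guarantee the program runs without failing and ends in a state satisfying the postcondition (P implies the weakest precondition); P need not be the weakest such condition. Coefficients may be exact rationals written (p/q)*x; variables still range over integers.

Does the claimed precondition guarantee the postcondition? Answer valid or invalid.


Working backward. After the program, the postcondition (1/2)*g + (cnt + 9) > v + 3*pos + 5 must hold; in canonical form it is cnt + (1/2)*g > 3*pos + v - 4.
Before cnt := pos: (1/2)*g > 2*pos + v - 4
Then branch requires (1/2)*g > 2*pos + v - 4; else branch requires (1/2)*g > 2*pos + v - 4.
Before the if: (3*g ≥ 2*y - 2 → (1/2)*g > 2*pos + v - 4) ∧ ((¬(3*g ≥ 2*y - 2)) → (1/2)*g > 2*pos + v - 4)
Before g := 2*g: (6*g ≥ 2*y - 2 → g > 2*pos + v - 4) ∧ ((¬(6*g ≥ 2*y - 2)) → g > 2*pos + v - 4)
Before skip: (6*g ≥ 2*y - 2 → g > 2*pos + v - 4) ∧ ((¬(6*g ≥ 2*y - 2)) → g > 2*pos + v - 4)
The weakest precondition is (6*g ≥ 2*y - 2 → g > 2*pos + v - 4) ∧ ((¬(6*g ≥ 2*y - 2)) → g > 2*pos + v - 4).
Check whether (6*g ≥ 2*y - 2 → g > v) ∧ ((¬(6*g ≥ 2*y - 2)) → g > v) ∧ pos = 2 implies it.
Every state satisfying the precondition satisfies the weakest precondition: the implication holds.
Answer: valid


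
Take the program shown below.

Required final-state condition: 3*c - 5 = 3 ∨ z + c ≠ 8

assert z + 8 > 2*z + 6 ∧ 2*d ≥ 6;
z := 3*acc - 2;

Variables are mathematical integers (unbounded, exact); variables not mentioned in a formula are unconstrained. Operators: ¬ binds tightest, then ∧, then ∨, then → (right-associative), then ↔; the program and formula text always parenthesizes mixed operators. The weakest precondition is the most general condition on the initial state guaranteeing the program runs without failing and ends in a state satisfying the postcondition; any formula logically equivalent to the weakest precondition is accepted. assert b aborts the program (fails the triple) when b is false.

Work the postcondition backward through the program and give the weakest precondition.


Working backward. After the program, the postcondition 3*c - 5 = 3 ∨ z + c ≠ 8 must hold; in canonical form it is 3*c = 8 ∨ c + z ≠ 8.
Before z := 3*acc - 2: 3*c = 8 ∨ 3*acc + c ≠ 10
Before assert z + 8 > 2*z + 6 ∧ 2*d ≥ 6: z < 2 ∧ 2*d ≥ 6 ∧ (3*c = 8 ∨ 3*acc + c ≠ 10)
Answer: WP = z < 2 ∧ 2*d ≥ 6 ∧ (3*c = 8 ∨ 3*acc + c ≠ 10)


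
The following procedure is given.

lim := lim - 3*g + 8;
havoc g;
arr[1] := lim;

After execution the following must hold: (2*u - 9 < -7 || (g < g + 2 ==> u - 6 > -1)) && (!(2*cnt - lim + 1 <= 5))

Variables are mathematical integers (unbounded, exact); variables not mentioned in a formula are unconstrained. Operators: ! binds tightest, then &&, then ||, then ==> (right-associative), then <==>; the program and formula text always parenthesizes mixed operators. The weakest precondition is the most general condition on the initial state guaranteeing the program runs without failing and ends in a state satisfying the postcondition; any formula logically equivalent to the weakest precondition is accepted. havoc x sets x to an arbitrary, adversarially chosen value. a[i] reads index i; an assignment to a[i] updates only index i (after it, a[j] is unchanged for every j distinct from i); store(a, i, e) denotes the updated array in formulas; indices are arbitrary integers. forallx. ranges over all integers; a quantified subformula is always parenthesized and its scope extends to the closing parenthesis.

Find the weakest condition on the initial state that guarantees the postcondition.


Working backward. After the program, the postcondition (2*u - 9 < -7 || (g < g + 2 ==> u - 6 > -1)) && (!(2*cnt - lim + 1 <= 5)) must hold; in canonical form it is (2*u < 2 || u > 5) && (!(2*cnt <= lim + 4)).
Before arr[1] := lim: (2*u < 2 || u > 5) && (!(2*cnt <= lim + 4))
Before havoc g: (2*u < 2 || u > 5) && (!(2*cnt <= lim + 4))
Before lim := lim - 3*g + 8: (2*u < 2 || u > 5) && (!(2*cnt + 3*g <= lim + 12))
Answer: WP = (2*u < 2 || u > 5) && (!(2*cnt + 3*g <= lim + 12))
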